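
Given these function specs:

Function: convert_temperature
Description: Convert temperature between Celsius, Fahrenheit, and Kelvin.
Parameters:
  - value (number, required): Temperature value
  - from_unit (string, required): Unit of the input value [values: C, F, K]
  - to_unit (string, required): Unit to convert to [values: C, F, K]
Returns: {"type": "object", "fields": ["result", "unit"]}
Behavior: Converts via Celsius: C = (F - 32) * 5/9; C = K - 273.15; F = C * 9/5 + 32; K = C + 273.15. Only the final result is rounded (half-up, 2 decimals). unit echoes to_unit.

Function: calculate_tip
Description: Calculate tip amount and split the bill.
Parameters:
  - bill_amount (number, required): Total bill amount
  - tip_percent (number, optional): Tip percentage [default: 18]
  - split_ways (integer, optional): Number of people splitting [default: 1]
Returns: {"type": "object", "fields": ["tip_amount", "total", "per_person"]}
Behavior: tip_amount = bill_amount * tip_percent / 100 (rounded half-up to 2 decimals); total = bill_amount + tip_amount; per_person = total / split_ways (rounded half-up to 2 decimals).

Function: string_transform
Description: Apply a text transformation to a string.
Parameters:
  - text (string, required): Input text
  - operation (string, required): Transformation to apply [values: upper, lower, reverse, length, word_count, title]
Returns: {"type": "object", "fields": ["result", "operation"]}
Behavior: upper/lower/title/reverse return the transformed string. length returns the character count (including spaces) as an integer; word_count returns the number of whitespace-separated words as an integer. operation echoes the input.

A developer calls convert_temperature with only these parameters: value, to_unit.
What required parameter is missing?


Required parameters: value, from_unit, to_unit
Provided: value, to_unit
Missing: from_unit
from_unit


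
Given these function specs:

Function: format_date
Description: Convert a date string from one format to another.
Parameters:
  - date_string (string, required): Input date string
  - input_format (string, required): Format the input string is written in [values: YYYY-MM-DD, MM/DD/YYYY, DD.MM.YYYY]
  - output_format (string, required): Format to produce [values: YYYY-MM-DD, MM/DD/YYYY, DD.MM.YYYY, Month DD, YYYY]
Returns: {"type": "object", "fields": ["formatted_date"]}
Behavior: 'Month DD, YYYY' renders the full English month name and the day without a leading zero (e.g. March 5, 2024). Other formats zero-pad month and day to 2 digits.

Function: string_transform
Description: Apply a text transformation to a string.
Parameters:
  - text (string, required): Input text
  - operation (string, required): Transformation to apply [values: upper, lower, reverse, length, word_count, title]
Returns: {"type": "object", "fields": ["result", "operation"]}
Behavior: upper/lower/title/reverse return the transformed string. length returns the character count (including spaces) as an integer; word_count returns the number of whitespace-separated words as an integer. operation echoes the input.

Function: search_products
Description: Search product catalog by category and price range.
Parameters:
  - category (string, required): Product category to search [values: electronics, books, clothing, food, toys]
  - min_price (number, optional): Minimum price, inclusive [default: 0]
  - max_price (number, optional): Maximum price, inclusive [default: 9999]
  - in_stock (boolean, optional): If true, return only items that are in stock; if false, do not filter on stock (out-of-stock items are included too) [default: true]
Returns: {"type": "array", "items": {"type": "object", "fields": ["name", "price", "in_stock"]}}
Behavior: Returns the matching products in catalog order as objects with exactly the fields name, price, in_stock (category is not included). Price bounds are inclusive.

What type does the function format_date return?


The format_date spec declares Returns: {"type": "object", "fields": ["formatted_date"]}
Type:
object


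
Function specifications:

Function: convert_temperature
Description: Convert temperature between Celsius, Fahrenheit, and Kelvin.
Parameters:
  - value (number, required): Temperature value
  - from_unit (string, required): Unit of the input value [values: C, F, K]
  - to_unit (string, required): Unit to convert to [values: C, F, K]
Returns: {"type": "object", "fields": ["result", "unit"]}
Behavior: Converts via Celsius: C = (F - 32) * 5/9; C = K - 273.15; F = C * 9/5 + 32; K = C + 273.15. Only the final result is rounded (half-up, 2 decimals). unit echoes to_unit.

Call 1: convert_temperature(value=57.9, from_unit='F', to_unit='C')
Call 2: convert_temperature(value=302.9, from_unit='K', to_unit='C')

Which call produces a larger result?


Call 1:
  To C: (57.9 - 32) * 5/9 = 14.388889
  Target is C: 14.388889
  Round to 2 decimals: 14.39
  -> 14.39 C
Call 2:
  To C: 302.9 - 273.15 = 29.75
  Target is C: 29.75
  Round to 2 decimals: 29.75
  -> 29.75 C
Call 2 (29.75 C)


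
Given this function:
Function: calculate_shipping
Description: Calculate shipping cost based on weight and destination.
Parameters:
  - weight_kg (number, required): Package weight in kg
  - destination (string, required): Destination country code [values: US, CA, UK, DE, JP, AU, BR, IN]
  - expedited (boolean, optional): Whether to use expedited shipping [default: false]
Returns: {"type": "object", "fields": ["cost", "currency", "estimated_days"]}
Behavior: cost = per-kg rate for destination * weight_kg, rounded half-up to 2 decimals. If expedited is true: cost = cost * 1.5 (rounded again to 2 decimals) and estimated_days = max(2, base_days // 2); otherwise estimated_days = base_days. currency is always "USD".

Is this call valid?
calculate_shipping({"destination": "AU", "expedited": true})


Checking required parameters...
Missing required parameter: weight_kg
Invalid - missing required parameter 'weight_kg'


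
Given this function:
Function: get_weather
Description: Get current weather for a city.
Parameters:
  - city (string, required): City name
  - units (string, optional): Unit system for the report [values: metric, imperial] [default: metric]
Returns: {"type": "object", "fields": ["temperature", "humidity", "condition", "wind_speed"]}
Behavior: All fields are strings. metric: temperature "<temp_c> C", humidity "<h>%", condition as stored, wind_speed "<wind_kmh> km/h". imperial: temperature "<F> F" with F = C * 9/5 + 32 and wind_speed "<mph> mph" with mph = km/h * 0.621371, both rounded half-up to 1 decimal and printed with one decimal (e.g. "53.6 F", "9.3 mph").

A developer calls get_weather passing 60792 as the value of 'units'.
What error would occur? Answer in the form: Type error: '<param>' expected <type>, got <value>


Spec: 'units' is declared as string; 60792 is an integer.
Type error: 'units' expected string, got 60792


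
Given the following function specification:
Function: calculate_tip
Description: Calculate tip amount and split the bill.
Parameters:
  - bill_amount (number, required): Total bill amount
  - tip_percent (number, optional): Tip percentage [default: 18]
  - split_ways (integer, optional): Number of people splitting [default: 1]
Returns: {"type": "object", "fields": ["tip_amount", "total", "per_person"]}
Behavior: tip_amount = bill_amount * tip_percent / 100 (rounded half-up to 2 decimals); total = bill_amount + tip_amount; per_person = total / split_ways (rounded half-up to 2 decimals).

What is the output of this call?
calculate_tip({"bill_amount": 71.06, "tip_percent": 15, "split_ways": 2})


tip_amount = 71.06 * 15/100 = 10.659 -> 10.66
total = 71.06 + 10.66 = 81.72
per_person = 81.72 / 2 = 40.86 -> 40.86
Output:
{"tip_amount": 10.66, "total": 81.72, "per_person": 40.86}


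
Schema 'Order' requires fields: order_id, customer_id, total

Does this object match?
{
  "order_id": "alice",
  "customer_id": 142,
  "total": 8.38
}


Checking required fields... All present.
Valid - all required fields present


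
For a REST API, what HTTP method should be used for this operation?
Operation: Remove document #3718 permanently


GET = read, POST = create, PUT = update/replace, DELETE = remove
This operation is a removal.
DELETE


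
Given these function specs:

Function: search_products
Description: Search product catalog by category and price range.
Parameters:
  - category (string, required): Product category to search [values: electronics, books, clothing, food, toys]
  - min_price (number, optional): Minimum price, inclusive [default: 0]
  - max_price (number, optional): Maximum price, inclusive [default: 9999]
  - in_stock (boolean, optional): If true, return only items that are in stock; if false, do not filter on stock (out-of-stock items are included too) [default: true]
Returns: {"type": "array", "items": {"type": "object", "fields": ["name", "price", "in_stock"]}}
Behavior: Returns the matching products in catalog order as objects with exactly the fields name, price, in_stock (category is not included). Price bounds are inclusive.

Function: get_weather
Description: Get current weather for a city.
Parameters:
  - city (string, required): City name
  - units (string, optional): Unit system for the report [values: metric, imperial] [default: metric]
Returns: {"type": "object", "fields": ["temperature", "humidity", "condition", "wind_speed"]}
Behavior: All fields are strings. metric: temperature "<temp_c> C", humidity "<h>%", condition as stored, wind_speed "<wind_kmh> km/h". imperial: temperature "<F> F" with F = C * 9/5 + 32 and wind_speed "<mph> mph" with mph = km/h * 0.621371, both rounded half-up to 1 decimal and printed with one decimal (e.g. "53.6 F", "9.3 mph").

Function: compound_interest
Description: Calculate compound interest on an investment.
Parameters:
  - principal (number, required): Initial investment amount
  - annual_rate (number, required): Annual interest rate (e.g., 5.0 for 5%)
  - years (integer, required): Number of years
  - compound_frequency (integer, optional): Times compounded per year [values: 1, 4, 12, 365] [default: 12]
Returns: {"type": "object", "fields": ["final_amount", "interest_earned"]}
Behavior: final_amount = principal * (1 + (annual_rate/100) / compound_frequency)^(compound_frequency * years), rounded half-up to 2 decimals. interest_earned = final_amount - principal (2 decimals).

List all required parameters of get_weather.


Parameters of get_weather and their required/optional flag:
  city: required
  units: optional
city


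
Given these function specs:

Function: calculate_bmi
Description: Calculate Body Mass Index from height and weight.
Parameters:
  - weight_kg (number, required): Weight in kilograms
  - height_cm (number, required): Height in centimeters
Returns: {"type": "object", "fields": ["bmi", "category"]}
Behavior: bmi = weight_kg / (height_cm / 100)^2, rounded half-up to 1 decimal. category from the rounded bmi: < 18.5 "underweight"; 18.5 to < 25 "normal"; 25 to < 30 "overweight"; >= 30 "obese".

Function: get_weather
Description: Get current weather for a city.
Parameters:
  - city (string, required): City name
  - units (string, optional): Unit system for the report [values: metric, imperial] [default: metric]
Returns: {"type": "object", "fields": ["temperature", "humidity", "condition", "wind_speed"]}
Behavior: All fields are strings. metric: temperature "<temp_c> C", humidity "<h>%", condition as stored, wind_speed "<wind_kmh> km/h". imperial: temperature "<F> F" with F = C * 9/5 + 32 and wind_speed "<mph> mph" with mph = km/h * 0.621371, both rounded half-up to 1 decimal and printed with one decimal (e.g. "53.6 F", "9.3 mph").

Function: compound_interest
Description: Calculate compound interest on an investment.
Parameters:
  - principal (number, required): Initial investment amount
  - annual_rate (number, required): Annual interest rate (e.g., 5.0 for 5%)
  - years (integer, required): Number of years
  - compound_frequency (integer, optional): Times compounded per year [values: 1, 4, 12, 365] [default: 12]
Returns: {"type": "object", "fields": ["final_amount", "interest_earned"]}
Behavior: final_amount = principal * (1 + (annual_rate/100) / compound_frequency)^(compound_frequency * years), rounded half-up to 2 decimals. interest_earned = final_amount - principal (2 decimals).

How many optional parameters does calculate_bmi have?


Parameters of calculate_bmi: weight_kg (required), height_cm (required)
Optional count:
0


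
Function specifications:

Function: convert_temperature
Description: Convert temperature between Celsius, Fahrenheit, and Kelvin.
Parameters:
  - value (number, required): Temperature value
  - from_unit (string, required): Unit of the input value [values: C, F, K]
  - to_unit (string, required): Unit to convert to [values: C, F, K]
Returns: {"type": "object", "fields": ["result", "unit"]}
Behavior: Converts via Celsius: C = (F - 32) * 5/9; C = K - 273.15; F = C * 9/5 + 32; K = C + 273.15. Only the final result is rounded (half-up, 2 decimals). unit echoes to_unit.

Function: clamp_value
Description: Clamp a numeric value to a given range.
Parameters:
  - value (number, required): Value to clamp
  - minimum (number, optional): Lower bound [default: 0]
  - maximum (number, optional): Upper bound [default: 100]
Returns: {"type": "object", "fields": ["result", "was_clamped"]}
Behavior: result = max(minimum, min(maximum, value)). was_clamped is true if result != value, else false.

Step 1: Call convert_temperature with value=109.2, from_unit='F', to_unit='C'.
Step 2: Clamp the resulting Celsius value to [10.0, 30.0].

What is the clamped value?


Step 1: convert_temperature(value=109.2, from_unit=F, to_unit=C)
  To C: (109.2 - 32) * 5/9 = 42.888889
  Target is C: 42.888889
  Round to 2 decimals: 42.89
  -> result = 42.89 C
Step 2: clamp_value(value=42.89, minimum=10.0, maximum=30.0)
  result = max(10.0, min(30.0, 42.89)) = max(10.0, 30.0) = 30.0
  was_clamped = (30.0 != 42.89) = true
  -> result = 30.0
30.0


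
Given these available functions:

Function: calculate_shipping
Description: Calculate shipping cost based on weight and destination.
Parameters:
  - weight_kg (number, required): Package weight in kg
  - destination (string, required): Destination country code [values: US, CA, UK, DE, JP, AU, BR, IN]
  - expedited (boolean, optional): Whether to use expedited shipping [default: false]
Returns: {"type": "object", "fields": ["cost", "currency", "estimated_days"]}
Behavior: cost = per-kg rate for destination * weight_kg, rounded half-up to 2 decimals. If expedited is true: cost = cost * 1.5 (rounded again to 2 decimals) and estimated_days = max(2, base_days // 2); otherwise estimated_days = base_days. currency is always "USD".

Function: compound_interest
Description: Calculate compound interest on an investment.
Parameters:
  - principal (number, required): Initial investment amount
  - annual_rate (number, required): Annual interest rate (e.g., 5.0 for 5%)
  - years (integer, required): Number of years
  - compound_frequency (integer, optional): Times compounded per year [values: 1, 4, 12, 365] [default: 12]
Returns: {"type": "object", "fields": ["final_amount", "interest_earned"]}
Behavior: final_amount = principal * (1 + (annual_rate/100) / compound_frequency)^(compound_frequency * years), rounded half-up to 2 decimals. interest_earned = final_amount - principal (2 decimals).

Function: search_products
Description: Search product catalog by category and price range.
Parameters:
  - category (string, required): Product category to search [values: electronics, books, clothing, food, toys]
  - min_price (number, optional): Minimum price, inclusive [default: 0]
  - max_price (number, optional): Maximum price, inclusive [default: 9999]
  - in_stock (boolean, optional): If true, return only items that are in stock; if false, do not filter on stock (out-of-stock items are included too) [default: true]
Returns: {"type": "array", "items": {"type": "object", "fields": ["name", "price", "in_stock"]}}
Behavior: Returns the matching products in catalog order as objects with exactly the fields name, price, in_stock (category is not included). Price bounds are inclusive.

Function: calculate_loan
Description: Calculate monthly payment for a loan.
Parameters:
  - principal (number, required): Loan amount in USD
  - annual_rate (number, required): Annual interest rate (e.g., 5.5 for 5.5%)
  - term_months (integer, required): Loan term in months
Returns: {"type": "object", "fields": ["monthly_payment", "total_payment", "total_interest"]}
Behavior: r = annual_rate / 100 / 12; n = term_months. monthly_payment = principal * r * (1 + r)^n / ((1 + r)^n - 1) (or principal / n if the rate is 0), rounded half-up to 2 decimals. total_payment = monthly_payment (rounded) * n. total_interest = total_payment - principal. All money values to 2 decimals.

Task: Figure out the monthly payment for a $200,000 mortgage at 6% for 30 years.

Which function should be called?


The task needs a function whose description is: Calculate monthly payment for a loan.
calculate_loan


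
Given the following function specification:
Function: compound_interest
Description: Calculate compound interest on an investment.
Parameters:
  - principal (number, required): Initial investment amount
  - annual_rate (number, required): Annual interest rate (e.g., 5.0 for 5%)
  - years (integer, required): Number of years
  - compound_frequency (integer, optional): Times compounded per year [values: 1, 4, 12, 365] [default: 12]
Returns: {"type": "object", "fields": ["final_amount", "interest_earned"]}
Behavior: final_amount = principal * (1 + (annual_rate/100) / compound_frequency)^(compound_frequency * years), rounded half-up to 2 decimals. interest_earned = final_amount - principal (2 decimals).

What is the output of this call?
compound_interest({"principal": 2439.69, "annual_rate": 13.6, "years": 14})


Defaults applied: compound_frequency=12
rate per period = 13.6/100/12 = 0.011333333333 (keep full precision); periods = 12 * 14 = 168
(1 + 0.011333333333)^168 = 6.64119223
final_amount = 2439.69 * 6.64119223 = 16202.45026 -> 16202.45
interest_earned = 16202.45 - 2439.69 = 13762.76
Output:
{"final_amount": 16202.45, "interest_earned": 13762.76}


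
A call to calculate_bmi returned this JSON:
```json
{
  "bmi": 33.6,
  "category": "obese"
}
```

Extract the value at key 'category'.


obese


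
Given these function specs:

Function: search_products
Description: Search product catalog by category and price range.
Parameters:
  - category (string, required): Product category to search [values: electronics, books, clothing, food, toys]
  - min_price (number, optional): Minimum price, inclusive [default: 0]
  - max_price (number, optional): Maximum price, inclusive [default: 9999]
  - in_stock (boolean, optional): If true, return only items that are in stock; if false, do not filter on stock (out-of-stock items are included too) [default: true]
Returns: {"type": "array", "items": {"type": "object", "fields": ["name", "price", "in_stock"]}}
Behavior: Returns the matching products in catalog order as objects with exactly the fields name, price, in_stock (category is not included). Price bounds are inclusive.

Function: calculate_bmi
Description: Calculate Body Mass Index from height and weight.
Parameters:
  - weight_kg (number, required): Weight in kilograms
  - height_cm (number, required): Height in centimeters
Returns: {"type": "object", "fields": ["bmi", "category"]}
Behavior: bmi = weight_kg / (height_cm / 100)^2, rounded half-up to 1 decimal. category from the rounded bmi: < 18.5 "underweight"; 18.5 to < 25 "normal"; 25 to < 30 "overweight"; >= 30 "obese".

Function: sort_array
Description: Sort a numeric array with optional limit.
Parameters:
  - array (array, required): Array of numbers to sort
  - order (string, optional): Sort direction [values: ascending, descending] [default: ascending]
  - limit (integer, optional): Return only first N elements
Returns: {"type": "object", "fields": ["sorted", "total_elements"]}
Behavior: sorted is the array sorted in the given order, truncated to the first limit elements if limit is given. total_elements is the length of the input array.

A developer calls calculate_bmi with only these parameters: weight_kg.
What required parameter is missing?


Required parameters: weight_kg, height_cm
Provided: weight_kg
Missing: height_cm
height_cm


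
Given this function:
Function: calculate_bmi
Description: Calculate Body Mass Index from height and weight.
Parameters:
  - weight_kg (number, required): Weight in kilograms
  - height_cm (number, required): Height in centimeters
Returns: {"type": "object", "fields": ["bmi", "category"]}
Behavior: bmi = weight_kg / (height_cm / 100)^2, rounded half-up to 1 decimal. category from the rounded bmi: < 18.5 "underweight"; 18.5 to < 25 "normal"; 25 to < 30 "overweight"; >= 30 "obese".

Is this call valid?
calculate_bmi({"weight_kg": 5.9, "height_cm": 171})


Checking all required parameters present and types match... All valid.
Valid


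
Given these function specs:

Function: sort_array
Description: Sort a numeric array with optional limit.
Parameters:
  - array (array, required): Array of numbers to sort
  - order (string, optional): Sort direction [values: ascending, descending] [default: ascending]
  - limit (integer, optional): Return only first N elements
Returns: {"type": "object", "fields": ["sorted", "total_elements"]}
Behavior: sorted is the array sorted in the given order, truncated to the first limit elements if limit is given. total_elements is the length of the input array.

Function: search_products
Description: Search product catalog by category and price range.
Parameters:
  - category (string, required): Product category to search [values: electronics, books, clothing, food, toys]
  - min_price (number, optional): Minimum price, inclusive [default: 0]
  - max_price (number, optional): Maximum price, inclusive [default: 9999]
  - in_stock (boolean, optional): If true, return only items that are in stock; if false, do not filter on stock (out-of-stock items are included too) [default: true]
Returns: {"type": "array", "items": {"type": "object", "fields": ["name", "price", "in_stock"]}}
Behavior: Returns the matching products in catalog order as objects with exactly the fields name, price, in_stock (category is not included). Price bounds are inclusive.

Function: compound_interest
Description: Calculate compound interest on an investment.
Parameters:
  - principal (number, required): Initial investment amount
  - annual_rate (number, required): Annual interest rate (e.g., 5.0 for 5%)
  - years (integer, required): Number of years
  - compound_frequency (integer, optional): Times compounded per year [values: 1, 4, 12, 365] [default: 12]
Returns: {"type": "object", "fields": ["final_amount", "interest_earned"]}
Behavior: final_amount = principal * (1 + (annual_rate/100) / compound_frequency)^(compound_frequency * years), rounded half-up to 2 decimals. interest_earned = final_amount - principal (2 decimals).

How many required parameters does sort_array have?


Parameters of sort_array: array (required), order (optional), limit (optional)
Required count:
1


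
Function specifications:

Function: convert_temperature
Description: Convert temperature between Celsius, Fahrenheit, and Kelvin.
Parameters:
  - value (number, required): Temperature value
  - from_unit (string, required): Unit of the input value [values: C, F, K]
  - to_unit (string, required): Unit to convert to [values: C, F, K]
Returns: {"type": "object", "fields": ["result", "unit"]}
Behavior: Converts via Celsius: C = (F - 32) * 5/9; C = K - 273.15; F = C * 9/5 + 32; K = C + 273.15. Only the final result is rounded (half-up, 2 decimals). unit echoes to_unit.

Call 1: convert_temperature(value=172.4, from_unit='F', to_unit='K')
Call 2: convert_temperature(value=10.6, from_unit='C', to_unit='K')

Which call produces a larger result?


Call 1:
  To C: (172.4 - 32) * 5/9 = 78
  To K: 78 + 273.15 = 351.15
  Round to 2 decimals: 351.15
  -> 351.15 K
Call 2:
  Input already in C: 10.6
  To K: 10.6 + 273.15 = 283.75
  Round to 2 decimals: 283.75
  -> 283.75 K
Call 1 (351.15 K)


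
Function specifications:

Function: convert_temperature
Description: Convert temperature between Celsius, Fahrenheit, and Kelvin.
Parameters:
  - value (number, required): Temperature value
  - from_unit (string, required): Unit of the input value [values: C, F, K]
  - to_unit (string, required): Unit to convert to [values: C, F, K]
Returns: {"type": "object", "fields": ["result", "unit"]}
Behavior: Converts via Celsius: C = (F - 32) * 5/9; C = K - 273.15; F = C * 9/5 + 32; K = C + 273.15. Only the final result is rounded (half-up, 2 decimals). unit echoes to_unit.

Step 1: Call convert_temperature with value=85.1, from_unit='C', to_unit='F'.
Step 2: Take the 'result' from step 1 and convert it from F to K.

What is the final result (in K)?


Step 1: convert_temperature(value=85.1, from_unit=C, to_unit=F)
  Input already in C: 85.1
  To F: 85.1 * 9/5 + 32 = 185.18
  Round to 2 decimals: 185.18
  -> result = 185.18 F
Step 2: convert_temperature(value=185.18, from_unit=F, to_unit=K)
  To C: (185.18 - 32) * 5/9 = 85.1
  To K: 85.1 + 273.15 = 358.25
  Round to 2 decimals: 358.25
  -> result = 358.25 K
358.25 K


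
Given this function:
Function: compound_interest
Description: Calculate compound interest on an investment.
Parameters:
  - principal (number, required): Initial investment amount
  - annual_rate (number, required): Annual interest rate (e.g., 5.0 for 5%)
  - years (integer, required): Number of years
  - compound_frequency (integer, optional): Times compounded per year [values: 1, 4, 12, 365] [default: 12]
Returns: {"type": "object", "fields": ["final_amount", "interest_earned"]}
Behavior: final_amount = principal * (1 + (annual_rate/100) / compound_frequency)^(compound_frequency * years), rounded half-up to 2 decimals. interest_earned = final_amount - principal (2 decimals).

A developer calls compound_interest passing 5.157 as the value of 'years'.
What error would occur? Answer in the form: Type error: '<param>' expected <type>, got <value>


Spec: 'years' is declared as integer; 5.157 is a non-integer number.
Type error: 'years' expected integer, got 5.157


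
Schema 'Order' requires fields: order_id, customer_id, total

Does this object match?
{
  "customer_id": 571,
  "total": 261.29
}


Checking required fields...
Missing: order_id
Invalid - missing required field 'order_id'


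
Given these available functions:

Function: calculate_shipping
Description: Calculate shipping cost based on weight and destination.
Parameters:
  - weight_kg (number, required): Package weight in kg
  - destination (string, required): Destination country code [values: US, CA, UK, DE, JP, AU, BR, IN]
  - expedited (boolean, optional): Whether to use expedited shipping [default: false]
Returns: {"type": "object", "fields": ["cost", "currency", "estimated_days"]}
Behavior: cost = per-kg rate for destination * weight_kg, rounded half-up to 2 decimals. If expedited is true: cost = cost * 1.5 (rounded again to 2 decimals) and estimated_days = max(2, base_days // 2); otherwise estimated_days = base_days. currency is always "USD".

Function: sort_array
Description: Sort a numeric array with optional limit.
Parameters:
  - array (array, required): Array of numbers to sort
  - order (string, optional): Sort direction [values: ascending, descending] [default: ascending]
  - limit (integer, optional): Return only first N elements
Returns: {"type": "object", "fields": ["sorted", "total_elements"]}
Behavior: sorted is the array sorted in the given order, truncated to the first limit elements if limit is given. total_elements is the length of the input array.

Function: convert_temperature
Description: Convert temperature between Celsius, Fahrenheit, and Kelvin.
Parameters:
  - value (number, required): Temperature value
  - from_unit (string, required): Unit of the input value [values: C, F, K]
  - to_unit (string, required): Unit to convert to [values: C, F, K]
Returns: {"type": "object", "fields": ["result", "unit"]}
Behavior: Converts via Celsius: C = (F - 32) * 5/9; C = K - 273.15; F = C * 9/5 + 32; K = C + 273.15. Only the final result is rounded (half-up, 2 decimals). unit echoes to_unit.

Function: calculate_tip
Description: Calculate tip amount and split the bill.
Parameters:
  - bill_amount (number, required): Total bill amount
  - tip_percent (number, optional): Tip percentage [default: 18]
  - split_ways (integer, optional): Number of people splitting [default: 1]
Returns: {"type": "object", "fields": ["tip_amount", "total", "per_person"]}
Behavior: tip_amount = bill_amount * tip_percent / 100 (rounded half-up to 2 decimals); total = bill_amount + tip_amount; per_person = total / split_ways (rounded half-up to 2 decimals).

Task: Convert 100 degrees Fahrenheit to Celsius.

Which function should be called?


The task needs a function whose description is: Convert temperature between Celsius, Fahrenheit, and Kelvin.
convert_temperature


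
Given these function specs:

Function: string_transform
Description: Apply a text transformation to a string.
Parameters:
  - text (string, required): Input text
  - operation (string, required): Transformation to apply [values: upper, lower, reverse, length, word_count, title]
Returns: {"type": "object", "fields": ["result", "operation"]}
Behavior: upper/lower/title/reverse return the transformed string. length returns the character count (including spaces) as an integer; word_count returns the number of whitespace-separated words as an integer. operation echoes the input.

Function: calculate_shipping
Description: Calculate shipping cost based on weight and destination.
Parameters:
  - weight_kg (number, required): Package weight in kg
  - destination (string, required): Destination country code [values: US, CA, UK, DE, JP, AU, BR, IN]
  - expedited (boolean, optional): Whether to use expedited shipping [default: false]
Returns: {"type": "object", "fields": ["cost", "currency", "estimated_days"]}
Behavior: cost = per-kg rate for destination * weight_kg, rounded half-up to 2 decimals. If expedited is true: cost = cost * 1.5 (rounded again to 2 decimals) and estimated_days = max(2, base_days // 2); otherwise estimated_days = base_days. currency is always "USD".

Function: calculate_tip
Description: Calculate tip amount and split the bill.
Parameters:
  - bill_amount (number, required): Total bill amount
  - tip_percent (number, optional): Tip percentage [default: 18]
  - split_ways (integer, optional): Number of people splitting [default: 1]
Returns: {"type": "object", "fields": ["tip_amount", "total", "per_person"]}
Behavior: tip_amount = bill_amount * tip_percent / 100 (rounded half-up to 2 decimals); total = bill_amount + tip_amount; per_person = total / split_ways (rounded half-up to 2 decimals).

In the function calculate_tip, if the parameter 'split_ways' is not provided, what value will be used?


The calculate_tip spec declares:
  - split_ways (integer, optional): Number of people splitting [default: 1]
Default:
1


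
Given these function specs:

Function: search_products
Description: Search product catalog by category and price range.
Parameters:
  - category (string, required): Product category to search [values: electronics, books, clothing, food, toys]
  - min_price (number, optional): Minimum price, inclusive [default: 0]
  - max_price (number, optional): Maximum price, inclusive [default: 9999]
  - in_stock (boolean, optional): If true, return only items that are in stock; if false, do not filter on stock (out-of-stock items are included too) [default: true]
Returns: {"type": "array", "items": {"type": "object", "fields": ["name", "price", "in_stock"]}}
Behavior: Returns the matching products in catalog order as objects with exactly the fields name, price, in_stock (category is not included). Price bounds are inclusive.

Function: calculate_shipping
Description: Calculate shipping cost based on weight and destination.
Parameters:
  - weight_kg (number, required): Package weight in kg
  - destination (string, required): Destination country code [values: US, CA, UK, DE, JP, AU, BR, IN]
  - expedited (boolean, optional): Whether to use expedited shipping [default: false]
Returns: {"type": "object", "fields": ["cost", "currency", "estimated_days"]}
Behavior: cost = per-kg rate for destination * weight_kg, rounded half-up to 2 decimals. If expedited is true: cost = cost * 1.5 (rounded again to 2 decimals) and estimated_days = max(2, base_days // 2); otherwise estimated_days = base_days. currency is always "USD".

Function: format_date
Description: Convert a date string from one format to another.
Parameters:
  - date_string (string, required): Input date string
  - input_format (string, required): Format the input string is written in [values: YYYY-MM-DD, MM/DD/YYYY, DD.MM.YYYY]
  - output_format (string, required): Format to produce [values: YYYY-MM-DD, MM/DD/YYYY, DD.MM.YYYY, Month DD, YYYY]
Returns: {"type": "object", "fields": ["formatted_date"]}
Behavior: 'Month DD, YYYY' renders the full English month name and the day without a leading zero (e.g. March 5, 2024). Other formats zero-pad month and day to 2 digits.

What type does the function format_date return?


The format_date spec declares Returns: {"type": "object", "fields": ["formatted_date"]}
Type:
object


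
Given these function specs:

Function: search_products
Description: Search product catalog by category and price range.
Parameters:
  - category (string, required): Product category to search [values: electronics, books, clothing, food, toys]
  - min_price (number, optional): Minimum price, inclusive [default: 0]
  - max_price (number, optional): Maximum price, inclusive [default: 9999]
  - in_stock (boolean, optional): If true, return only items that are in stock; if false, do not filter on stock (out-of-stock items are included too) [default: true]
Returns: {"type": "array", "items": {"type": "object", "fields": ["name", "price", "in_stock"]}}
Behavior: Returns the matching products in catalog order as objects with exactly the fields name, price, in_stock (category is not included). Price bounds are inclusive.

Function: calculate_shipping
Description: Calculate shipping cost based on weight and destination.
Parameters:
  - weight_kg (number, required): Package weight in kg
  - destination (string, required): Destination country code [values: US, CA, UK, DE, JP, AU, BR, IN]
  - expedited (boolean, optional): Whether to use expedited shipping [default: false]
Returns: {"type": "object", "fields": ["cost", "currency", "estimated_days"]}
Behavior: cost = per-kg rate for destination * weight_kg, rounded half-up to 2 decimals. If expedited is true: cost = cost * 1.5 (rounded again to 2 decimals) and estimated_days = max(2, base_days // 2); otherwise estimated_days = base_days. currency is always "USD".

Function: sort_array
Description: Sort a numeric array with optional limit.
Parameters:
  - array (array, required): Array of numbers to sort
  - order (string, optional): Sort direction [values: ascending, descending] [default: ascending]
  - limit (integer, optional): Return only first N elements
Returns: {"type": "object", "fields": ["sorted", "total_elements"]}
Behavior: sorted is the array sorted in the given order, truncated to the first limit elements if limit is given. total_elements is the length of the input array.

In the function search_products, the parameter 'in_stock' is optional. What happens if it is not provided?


The search_products spec declares:
  - in_stock (boolean, optional): If true, return only items that are in stock; if false, do not filter on stock (out-of-stock items are included too) [default: true]
It defaults to true


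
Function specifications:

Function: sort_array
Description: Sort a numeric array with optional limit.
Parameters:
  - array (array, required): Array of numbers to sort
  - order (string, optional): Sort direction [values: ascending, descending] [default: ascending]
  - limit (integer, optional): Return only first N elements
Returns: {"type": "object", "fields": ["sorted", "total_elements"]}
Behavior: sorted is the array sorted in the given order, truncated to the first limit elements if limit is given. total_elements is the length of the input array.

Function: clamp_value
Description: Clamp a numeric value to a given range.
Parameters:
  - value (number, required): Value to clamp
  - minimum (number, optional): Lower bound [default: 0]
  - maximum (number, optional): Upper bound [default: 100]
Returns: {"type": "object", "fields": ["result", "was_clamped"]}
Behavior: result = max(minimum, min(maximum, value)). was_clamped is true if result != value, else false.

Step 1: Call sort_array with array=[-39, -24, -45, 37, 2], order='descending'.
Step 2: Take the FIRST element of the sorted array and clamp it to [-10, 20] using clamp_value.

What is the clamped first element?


Step 1: sort_array(order=descending)
  sorted: [37, 2, -24, -39, -45]
  -> first element = 37
Step 2: clamp_value(value=37, minimum=-10, maximum=20)
  result = max(-10, min(20, 37)) = max(-10, 20) = 20
  was_clamped = (20 != 37) = true
  -> result = 20
20


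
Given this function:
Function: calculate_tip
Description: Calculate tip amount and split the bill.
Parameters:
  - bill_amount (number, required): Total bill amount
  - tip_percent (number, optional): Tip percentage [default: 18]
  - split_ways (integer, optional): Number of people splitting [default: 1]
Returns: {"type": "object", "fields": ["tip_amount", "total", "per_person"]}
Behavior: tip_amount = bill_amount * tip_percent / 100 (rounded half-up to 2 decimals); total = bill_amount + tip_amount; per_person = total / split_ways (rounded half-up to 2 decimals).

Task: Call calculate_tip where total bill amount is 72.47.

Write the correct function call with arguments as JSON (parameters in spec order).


Mapping each described value to its parameter name:
  'Total bill amount' -> bill_amount = 72.47
calculate_tip({"bill_amount": 72.47})


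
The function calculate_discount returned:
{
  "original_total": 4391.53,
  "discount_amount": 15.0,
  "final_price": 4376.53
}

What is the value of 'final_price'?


4376.53


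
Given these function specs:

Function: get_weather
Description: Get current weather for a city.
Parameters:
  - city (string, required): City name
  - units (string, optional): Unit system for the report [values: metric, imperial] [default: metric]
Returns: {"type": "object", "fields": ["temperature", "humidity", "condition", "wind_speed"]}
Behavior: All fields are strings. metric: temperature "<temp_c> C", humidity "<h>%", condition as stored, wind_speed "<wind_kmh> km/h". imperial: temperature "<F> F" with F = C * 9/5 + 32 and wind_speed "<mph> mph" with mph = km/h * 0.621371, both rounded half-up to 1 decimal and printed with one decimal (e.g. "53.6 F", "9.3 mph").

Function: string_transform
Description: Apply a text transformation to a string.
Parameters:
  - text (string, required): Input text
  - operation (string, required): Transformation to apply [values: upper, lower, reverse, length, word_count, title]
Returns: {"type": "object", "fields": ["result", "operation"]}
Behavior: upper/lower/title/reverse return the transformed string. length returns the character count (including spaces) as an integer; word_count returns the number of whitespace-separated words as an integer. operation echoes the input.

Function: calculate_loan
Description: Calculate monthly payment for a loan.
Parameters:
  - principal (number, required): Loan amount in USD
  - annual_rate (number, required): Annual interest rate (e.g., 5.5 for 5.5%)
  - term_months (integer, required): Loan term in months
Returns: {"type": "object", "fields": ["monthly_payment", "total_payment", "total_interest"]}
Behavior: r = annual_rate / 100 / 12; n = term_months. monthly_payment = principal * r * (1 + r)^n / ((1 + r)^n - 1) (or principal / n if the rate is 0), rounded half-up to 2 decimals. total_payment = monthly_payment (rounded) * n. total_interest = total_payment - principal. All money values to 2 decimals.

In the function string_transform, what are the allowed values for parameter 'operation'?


The string_transform spec declares:
  - operation (string, required): Transformation to apply [values: upper, lower, reverse, length, word_count, title]
Allowed values:
upper, lower, reverse, length, word_count, title
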